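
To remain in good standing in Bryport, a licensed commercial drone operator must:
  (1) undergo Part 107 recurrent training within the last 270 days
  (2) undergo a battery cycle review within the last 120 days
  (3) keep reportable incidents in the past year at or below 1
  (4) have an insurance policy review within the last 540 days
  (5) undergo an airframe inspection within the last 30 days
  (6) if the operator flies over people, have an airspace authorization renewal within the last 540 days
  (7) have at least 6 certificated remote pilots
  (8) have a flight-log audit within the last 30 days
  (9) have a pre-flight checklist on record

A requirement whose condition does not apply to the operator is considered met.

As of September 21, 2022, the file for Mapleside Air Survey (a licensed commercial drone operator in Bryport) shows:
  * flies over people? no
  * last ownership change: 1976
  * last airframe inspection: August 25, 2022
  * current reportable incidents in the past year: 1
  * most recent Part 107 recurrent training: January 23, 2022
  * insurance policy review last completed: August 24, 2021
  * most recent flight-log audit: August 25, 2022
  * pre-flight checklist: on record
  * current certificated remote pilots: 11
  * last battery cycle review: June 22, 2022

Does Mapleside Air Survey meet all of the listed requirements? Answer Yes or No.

Yes

1. Part 107 recurrent training 241 days ago vs limit 270 → met
2. battery cycle review 91 days ago vs limit 120 → met
3. reportable incidents in the past year 1 ≤ 1 → met
4. insurance policy review 393 days ago vs limit 540 → met
5. airframe inspection 27 days ago vs limit 30 → met
6. condition 'flies over people' does not hold → requirement n/a → met
7. certificated remote pilots 11 ≥ 6 → met
8. flight-log audit 27 days ago vs limit 30 → met
9. pre-flight checklist present → met
All met.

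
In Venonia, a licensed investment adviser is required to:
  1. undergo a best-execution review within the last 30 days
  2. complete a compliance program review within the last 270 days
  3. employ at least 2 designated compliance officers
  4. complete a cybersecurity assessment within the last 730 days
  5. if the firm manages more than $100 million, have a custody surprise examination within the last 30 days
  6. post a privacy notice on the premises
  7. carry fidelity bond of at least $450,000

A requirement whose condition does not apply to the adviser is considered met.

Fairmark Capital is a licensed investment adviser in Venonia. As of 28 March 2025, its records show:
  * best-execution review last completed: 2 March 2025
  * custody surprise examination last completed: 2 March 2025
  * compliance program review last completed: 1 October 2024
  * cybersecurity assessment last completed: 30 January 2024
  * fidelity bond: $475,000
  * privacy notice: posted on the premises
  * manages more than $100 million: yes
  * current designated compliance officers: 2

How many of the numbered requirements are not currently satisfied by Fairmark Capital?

1. best-execution review 26 days ago vs limit 30 → met
2. compliance program review 178 days ago vs limit 270 → met
3. designated compliance officers 2 ≥ 2 → met
4. cybersecurity assessment 423 days ago vs limit 730 → met
5. condition 'manages more than $100 million' holds; custody surprise examination 26 days ago vs limit 30 → met
6. privacy notice present → met
7. fidelity bond $475,000 ≥ $450,000 → met
Not met: 0 of 7

0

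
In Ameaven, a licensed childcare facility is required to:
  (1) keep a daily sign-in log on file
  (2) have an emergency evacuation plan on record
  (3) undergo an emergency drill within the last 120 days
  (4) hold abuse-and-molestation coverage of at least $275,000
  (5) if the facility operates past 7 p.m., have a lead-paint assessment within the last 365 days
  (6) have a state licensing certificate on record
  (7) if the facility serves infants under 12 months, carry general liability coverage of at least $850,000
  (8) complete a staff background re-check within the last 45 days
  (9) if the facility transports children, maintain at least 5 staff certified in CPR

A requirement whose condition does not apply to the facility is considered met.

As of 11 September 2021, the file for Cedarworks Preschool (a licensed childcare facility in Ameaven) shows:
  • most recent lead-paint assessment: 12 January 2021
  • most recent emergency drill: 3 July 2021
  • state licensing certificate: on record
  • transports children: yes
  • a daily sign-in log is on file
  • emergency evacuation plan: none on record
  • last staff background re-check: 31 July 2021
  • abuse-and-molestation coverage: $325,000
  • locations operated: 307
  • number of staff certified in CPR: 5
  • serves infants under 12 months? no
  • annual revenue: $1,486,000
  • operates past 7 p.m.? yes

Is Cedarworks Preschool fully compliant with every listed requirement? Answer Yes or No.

1. daily sign-in log present → met
2. emergency evacuation plan absent → not met
3. emergency drill 70 days ago vs limit 120 → met
4. abuse-and-molestation coverage $325,000 ≥ $275,000 → met
5. condition 'operates past 7 p.m.' holds; lead-paint assessment 242 days ago vs limit 365 → met
6. state licensing certificate present → met
7. condition 'serves infants under 12 months' does not hold → requirement n/a → met
8. staff background re-check 42 days ago vs limit 45 → met
9. condition 'transports children' holds; staff certified in CPR 5 ≥ 5 → met
Not met: 2

No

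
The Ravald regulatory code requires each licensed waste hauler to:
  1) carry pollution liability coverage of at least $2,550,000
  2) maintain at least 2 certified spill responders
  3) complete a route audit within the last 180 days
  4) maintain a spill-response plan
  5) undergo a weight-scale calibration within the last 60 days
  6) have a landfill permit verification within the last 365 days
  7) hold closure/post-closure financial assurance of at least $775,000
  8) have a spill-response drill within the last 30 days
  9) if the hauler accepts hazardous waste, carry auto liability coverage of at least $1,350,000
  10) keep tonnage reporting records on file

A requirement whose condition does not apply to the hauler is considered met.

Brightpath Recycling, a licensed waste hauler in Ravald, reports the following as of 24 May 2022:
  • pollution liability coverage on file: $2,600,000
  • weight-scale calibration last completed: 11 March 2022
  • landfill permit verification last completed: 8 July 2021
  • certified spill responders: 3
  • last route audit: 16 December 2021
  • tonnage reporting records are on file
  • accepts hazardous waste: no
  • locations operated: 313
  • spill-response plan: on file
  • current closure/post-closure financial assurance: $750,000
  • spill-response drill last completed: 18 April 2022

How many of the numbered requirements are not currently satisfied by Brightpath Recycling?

3

1. pollution liability coverage $2,600,000 ≥ $2,550,000 → met
2. certified spill responders 3 ≥ 2 → met
3. route audit 159 days ago vs limit 180 → met
4. spill-response plan present → met
5. weight-scale calibration 74 days ago vs limit 60 → not met
6. landfill permit verification 320 days ago vs limit 365 → met
7. closure/post-closure financial assurance $750,000 < $775,000 → not met
8. spill-response drill 36 days ago vs limit 30 → not met
9. condition 'accepts hazardous waste' does not hold → requirement n/a → met
10. tonnage reporting records present → met
Not met: 3 of 10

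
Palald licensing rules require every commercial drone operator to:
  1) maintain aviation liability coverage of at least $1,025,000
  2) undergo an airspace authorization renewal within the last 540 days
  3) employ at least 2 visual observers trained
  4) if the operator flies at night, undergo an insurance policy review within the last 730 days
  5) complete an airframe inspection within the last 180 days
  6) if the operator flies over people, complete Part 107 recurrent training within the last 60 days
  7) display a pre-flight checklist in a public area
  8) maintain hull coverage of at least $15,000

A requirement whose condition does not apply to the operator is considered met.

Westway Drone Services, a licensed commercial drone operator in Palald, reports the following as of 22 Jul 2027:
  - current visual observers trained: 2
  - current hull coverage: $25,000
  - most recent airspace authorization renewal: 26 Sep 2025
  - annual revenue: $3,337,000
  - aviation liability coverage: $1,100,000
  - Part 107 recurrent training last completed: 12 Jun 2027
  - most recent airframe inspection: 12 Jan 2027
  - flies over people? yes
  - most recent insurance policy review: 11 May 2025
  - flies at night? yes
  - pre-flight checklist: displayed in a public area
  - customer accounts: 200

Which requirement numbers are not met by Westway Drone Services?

2, 4, 5

1. aviation liability coverage $1,100,000 ≥ $1,025,000 → met
2. airspace authorization renewal 664 days ago vs limit 540 → not met
3. visual observers trained 2 ≥ 2 → met
4. condition 'flies at night' holds; insurance policy review 802 days ago vs limit 730 → not met
5. airframe inspection 191 days ago vs limit 180 → not met
6. condition 'flies over people' holds; Part 107 recurrent training 40 days ago vs limit 60 → met
7. pre-flight checklist present → met
8. hull coverage $25,000 ≥ $15,000 → met
Not met: 2, 4, 5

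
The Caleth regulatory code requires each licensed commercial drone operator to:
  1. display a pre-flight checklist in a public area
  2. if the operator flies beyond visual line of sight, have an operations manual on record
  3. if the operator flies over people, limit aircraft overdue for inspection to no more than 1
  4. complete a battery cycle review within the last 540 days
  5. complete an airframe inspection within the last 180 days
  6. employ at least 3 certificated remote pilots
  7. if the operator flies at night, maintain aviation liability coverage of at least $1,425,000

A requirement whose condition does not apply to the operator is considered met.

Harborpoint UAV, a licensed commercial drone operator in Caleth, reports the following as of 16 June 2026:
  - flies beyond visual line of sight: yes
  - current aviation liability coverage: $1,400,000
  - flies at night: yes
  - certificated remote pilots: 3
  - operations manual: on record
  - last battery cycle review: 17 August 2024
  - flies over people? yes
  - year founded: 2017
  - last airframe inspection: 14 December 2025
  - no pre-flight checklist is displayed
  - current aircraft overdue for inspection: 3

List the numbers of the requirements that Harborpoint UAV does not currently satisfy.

1. pre-flight checklist absent → not met
2. condition 'flies beyond visual line of sight' holds; operations manual present → met
3. condition 'flies over people' holds; aircraft overdue for inspection 3 > 1 → not met
4. battery cycle review 668 days ago vs limit 540 → not met
5. airframe inspection 184 days ago vs limit 180 → not met
6. certificated remote pilots 3 ≥ 3 → met
7. condition 'flies at night' holds; aviation liability coverage $1,400,000 < $1,425,000 → not met
Not met: 1, 3, 4, 5, 7

1, 3, 4, 5, 7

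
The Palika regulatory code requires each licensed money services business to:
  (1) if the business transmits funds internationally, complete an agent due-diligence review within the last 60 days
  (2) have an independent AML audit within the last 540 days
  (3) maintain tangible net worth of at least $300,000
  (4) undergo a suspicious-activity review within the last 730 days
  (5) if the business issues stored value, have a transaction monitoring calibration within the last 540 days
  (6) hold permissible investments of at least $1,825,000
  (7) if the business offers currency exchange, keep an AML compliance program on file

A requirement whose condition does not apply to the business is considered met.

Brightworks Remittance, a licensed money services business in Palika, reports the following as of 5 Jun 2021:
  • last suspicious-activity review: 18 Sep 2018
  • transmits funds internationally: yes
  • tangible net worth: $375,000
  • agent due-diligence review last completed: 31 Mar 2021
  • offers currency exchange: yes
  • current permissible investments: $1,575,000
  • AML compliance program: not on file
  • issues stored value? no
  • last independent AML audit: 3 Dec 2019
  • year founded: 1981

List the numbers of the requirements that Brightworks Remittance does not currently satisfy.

1. condition 'transmits funds internationally' holds; agent due-diligence review 66 days ago vs limit 60 → not met
2. independent AML audit 550 days ago vs limit 540 → not met
3. tangible net worth $375,000 ≥ $300,000 → met
4. suspicious-activity review 991 days ago vs limit 730 → not met
5. condition 'issues stored value' does not hold → requirement n/a → met
6. permissible investments $1,575,000 < $1,825,000 → not met
7. condition 'offers currency exchange' holds; AML compliance program absent → not met
Not met: 1, 2, 4, 6, 7

1, 2, 4, 6, 7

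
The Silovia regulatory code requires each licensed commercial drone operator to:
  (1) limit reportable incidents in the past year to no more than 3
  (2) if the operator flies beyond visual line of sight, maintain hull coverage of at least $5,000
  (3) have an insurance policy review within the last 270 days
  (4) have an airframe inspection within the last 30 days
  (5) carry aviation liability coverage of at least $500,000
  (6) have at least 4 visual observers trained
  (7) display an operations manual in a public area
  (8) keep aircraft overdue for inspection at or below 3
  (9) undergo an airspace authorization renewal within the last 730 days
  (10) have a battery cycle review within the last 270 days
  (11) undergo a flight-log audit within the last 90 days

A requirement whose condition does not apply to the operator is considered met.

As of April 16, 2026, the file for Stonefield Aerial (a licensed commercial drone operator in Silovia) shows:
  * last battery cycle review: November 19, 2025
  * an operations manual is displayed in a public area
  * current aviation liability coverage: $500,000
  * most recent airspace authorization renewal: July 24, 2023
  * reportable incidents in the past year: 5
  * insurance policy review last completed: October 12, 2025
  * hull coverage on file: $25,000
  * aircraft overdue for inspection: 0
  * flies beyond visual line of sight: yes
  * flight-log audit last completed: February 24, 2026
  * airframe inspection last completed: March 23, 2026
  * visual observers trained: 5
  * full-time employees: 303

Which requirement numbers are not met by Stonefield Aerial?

1, 9

1. reportable incidents in the past year 5 > 3 → not met
2. condition 'flies beyond visual line of sight' holds; hull coverage $25,000 ≥ $5,000 → met
3. insurance policy review 186 days ago vs limit 270 → met
4. airframe inspection 24 days ago vs limit 30 → met
5. aviation liability coverage $500,000 ≥ $500,000 → met
6. visual observers trained 5 ≥ 4 → met
7. operations manual present → met
8. aircraft overdue for inspection 0 ≤ 3 → met
9. airspace authorization renewal 997 days ago vs limit 730 → not met
10. battery cycle review 148 days ago vs limit 270 → met
11. flight-log audit 51 days ago vs limit 90 → met
Not met: 1, 9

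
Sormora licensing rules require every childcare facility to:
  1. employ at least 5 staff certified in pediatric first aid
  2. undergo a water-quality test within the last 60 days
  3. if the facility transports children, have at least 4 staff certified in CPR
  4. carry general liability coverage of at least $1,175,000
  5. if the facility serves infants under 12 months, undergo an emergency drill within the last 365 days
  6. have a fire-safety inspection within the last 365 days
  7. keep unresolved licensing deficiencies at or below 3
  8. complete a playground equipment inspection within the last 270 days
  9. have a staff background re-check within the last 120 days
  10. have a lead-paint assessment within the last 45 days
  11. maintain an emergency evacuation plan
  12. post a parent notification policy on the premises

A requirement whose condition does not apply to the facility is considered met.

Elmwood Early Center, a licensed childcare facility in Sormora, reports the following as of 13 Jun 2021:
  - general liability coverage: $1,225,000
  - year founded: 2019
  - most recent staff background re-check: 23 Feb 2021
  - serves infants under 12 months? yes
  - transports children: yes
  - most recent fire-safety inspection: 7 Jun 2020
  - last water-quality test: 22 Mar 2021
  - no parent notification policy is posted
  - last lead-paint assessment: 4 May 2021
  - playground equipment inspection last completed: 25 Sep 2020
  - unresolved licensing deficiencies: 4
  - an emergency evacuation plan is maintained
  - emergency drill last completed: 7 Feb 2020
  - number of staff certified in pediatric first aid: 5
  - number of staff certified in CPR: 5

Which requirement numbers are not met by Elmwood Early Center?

1. staff certified in pediatric first aid 5 ≥ 5 → met
2. water-quality test 83 days ago vs limit 60 → not met
3. condition 'transports children' holds; staff certified in CPR 5 ≥ 4 → met
4. general liability coverage $1,225,000 ≥ $1,175,000 → met
5. condition 'serves infants under 12 months' holds; emergency drill 492 days ago vs limit 365 → not met
6. fire-safety inspection 371 days ago vs limit 365 → not met
7. unresolved licensing deficiencies 4 > 3 → not met
8. playground equipment inspection 261 days ago vs limit 270 → met
9. staff background re-check 110 days ago vs limit 120 → met
10. lead-paint assessment 40 days ago vs limit 45 → met
11. emergency evacuation plan present → met
12. parent notification policy absent → not met
Not met: 2, 5, 6, 7, 12

2, 5, 6, 7, 12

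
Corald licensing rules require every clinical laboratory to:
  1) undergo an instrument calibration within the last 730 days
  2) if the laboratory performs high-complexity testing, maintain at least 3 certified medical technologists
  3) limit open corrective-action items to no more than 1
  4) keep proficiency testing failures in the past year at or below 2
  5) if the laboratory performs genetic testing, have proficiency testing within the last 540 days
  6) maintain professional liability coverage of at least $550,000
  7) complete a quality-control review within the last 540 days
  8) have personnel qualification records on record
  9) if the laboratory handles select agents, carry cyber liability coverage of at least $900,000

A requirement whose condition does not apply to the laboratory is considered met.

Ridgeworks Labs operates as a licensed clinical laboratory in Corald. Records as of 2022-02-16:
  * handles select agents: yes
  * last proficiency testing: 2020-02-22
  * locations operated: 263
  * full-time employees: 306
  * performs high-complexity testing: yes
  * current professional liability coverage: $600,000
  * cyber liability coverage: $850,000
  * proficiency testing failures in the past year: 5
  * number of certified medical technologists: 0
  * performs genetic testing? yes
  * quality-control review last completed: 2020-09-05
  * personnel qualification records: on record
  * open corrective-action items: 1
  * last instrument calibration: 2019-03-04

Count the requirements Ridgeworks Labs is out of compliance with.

1. instrument calibration 1080 days ago vs limit 730 → not met
2. condition 'performs high-complexity testing' holds; certified medical technologists 0 < 3 → not met
3. open corrective-action items 1 ≤ 1 → met
4. proficiency testing failures in the past year 5 > 2 → not met
5. condition 'performs genetic testing' holds; proficiency testing 725 days ago vs limit 540 → not met
6. professional liability coverage $600,000 ≥ $550,000 → met
7. quality-control review 529 days ago vs limit 540 → met
8. personnel qualification records present → met
9. condition 'handles select agents' holds; cyber liability coverage $850,000 < $900,000 → not met
Not met: 5 of 9

5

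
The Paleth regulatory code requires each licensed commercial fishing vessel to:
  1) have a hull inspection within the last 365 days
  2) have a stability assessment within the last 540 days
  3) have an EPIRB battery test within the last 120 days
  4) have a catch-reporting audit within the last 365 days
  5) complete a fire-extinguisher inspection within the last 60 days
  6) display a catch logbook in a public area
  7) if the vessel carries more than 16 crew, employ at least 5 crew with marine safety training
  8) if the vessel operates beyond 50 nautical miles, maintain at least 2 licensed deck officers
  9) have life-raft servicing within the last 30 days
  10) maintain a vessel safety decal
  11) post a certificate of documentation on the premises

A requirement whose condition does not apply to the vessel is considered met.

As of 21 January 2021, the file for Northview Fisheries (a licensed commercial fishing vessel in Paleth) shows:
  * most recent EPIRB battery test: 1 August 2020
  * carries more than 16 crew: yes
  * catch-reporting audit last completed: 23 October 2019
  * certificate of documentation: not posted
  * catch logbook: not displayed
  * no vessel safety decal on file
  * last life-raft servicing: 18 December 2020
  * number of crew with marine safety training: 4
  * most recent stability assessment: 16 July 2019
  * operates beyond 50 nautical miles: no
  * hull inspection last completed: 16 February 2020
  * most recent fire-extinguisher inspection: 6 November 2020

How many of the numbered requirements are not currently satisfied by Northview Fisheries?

9

1. hull inspection 340 days ago vs limit 365 → met
2. stability assessment 555 days ago vs limit 540 → not met
3. EPIRB battery test 173 days ago vs limit 120 → not met
4. catch-reporting audit 456 days ago vs limit 365 → not met
5. fire-extinguisher inspection 76 days ago vs limit 60 → not met
6. catch logbook absent → not met
7. condition 'carries more than 16 crew' holds; crew with marine safety training 4 < 5 → not met
8. condition 'operates beyond 50 nautical miles' does not hold → requirement n/a → met
9. life-raft servicing 34 days ago vs limit 30 → not met
10. vessel safety decal absent → not met
11. certificate of documentation absent → not met
Not met: 9 of 11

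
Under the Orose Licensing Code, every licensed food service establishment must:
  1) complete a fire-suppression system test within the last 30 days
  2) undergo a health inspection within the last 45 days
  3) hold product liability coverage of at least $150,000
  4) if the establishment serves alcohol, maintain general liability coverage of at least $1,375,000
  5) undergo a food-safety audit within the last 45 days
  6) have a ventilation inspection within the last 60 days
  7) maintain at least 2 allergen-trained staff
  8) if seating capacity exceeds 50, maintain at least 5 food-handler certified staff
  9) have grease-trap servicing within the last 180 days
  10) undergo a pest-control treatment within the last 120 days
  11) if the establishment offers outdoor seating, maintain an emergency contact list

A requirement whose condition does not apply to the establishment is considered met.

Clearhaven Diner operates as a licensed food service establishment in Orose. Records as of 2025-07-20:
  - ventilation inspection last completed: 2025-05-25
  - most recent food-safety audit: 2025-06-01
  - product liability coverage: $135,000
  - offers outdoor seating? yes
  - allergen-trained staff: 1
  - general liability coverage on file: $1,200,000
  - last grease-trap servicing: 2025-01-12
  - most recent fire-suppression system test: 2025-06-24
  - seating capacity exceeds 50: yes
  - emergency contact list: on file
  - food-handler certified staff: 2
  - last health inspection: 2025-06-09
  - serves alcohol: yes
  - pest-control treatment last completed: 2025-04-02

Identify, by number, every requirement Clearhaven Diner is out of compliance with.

3, 4, 5, 7, 8, 9

1. fire-suppression system test 26 days ago vs limit 30 → met
2. health inspection 41 days ago vs limit 45 → met
3. product liability coverage $135,000 < $150,000 → not met
4. condition 'serves alcohol' holds; general liability coverage $1,200,000 < $1,375,000 → not met
5. food-safety audit 49 days ago vs limit 45 → not met
6. ventilation inspection 56 days ago vs limit 60 → met
7. allergen-trained staff 1 < 2 → not met
8. condition 'seating capacity exceeds 50' holds; food-handler certified staff 2 < 5 → not met
9. grease-trap servicing 189 days ago vs limit 180 → not met
10. pest-control treatment 109 days ago vs limit 120 → met
11. condition 'offers outdoor seating' holds; emergency contact list present → met
Not met: 3, 4, 5, 7, 8, 9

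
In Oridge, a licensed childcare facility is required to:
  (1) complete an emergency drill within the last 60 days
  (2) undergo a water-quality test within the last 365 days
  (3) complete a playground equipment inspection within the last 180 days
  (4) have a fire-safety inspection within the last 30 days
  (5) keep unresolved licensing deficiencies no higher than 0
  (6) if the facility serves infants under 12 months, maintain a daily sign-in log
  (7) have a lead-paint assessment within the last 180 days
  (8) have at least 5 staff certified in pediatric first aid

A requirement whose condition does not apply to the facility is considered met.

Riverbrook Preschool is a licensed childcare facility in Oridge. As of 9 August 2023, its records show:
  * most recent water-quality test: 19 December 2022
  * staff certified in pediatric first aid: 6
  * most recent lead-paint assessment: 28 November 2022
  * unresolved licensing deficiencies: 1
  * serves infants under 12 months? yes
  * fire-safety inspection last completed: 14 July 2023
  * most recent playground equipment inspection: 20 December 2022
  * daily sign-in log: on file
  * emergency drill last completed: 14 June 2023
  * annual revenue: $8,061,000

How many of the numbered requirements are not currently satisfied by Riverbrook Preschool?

1. emergency drill 56 days ago vs limit 60 → met
2. water-quality test 233 days ago vs limit 365 → met
3. playground equipment inspection 232 days ago vs limit 180 → not met
4. fire-safety inspection 26 days ago vs limit 30 → met
5. unresolved licensing deficiencies 1 > 0 → not met
6. condition 'serves infants under 12 months' holds; daily sign-in log present → met
7. lead-paint assessment 254 days ago vs limit 180 → not met
8. staff certified in pediatric first aid 6 ≥ 5 → met
Not met: 3 of 8

3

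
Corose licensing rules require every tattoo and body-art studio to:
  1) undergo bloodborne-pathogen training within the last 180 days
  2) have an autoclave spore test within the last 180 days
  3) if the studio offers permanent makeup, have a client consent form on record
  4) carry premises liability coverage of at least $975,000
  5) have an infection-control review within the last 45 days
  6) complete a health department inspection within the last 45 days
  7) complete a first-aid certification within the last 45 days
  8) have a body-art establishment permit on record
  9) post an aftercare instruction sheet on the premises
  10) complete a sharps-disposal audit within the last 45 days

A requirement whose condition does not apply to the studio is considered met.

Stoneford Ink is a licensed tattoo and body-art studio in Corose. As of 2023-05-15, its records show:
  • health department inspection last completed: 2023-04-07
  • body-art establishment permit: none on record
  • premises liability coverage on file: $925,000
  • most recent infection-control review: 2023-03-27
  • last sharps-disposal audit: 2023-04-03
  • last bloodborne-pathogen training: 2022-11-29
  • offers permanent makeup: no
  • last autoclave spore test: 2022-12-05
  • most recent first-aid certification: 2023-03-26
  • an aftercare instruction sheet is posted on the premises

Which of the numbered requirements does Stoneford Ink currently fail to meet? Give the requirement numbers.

4, 5, 7, 8

1. bloodborne-pathogen training 167 days ago vs limit 180 → met
2. autoclave spore test 161 days ago vs limit 180 → met
3. condition 'offers permanent makeup' does not hold → requirement n/a → met
4. premises liability coverage $925,000 < $975,000 → not met
5. infection-control review 49 days ago vs limit 45 → not met
6. health department inspection 38 days ago vs limit 45 → met
7. first-aid certification 50 days ago vs limit 45 → not met
8. body-art establishment permit absent → not met
9. aftercare instruction sheet present → met
10. sharps-disposal audit 42 days ago vs limit 45 → met
Not met: 4, 5, 7, 8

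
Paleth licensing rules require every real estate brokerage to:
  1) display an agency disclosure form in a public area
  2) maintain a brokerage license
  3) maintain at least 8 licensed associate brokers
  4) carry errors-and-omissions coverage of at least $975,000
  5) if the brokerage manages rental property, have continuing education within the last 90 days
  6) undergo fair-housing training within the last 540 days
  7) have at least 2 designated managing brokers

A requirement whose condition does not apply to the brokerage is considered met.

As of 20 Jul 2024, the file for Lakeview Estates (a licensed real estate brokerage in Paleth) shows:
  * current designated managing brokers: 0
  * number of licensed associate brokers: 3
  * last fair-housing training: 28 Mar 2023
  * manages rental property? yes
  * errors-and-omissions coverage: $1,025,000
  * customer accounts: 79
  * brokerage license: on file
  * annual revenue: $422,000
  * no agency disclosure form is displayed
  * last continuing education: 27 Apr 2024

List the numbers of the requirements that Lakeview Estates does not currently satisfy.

1, 3, 7

1. agency disclosure form absent → not met
2. brokerage license present → met
3. licensed associate brokers 3 < 8 → not met
4. errors-and-omissions coverage $1,025,000 ≥ $975,000 → met
5. condition 'manages rental property' holds; continuing education 84 days ago vs limit 90 → met
6. fair-housing training 480 days ago vs limit 540 → met
7. designated managing brokers 0 < 2 → not met
Not met: 1, 3, 7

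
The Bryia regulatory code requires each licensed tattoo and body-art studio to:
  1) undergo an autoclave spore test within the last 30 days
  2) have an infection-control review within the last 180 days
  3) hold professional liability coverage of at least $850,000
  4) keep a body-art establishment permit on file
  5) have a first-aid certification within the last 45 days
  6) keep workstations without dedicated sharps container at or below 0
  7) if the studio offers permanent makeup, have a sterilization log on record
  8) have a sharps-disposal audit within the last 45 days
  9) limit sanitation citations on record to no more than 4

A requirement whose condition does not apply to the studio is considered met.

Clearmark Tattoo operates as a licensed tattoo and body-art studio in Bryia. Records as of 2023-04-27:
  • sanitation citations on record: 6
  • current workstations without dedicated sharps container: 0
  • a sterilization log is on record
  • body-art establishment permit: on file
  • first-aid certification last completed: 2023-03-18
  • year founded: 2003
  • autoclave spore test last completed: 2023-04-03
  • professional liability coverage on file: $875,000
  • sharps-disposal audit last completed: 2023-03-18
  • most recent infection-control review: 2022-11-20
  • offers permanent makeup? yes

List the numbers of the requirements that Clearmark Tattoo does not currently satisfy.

9

1. autoclave spore test 24 days ago vs limit 30 → met
2. infection-control review 158 days ago vs limit 180 → met
3. professional liability coverage $875,000 ≥ $850,000 → met
4. body-art establishment permit present → met
5. first-aid certification 40 days ago vs limit 45 → met
6. workstations without dedicated sharps container 0 ≤ 0 → met
7. condition 'offers permanent makeup' holds; sterilization log present → met
8. sharps-disposal audit 40 days ago vs limit 45 → met
9. sanitation citations on record 6 > 4 → not met
Not met: 9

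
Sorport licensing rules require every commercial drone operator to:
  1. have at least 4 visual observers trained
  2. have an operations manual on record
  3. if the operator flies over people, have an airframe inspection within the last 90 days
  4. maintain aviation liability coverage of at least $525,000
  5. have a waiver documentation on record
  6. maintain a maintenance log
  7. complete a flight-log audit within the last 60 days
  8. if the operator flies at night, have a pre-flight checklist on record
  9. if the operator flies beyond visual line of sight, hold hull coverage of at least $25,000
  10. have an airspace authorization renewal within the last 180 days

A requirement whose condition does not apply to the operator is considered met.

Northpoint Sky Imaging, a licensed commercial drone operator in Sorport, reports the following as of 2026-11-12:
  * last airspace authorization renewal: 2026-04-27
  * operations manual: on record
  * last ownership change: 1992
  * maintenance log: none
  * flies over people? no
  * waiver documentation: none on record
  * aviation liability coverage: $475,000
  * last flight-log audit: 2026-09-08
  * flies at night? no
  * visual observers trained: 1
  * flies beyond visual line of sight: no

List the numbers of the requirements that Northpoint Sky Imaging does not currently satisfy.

1. visual observers trained 1 < 4 → not met
2. operations manual present → met
3. condition 'flies over people' does not hold → requirement n/a → met
4. aviation liability coverage $475,000 < $525,000 → not met
5. waiver documentation absent → not met
6. maintenance log absent → not met
7. flight-log audit 65 days ago vs limit 60 → not met
8. condition 'flies at night' does not hold → requirement n/a → met
9. condition 'flies beyond visual line of sight' does not hold → requirement n/a → met
10. airspace authorization renewal 199 days ago vs limit 180 → not met
Not met: 1, 4, 5, 6, 7, 10

1, 4, 5, 6, 7, 10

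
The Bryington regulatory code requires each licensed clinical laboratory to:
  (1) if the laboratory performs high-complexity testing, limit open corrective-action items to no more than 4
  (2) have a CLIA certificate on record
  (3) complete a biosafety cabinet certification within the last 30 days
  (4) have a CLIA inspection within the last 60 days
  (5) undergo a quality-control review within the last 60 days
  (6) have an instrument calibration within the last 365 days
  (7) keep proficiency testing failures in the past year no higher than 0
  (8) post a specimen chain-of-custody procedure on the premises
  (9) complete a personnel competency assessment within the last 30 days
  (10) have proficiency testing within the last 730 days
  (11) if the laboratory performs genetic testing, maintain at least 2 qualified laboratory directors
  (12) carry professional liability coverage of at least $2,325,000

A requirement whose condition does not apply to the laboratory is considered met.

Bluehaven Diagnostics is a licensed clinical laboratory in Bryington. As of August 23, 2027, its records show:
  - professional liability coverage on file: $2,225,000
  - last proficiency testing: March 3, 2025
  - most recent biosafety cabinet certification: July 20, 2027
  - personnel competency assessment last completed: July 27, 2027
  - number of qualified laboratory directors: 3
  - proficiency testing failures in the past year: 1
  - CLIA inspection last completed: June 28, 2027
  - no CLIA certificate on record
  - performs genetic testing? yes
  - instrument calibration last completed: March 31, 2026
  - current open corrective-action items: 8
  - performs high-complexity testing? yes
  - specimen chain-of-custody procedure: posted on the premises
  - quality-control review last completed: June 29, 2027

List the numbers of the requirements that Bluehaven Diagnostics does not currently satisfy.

1, 2, 3, 6, 7, 10, 12

1. condition 'performs high-complexity testing' holds; open corrective-action items 8 > 4 → not met
2. CLIA certificate absent → not met
3. biosafety cabinet certification 34 days ago vs limit 30 → not met
4. CLIA inspection 56 days ago vs limit 60 → met
5. quality-control review 55 days ago vs limit 60 → met
6. instrument calibration 510 days ago vs limit 365 → not met
7. proficiency testing failures in the past year 1 > 0 → not met
8. specimen chain-of-custody procedure present → met
9. personnel competency assessment 27 days ago vs limit 30 → met
10. proficiency testing 903 days ago vs limit 730 → not met
11. condition 'performs genetic testing' holds; qualified laboratory directors 3 ≥ 2 → met
12. professional liability coverage $2,225,000 < $2,325,000 → not met
Not met: 1, 2, 3, 6, 7, 10, 12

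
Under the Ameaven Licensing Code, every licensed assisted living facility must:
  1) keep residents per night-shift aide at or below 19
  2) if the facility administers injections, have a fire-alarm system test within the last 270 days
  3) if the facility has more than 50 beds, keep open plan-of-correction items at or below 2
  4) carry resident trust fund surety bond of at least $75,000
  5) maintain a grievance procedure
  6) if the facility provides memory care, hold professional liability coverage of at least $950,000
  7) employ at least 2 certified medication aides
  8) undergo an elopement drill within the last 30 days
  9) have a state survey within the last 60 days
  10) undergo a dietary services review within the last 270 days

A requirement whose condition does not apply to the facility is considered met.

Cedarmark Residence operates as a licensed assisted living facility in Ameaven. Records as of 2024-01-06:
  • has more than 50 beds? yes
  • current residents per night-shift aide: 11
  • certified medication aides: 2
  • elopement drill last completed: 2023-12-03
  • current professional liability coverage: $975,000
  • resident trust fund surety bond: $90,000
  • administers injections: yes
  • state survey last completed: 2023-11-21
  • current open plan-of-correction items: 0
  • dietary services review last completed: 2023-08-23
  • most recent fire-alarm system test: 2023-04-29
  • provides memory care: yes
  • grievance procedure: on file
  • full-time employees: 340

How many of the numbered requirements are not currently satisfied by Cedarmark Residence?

1

1. residents per night-shift aide 11 ≤ 19 → met
2. condition 'administers injections' holds; fire-alarm system test 252 days ago vs limit 270 → met
3. condition 'has more than 50 beds' holds; open plan-of-correction items 0 ≤ 2 → met
4. resident trust fund surety bond $90,000 ≥ $75,000 → met
5. grievance procedure present → met
6. condition 'provides memory care' holds; professional liability coverage $975,000 ≥ $950,000 → met
7. certified medication aides 2 ≥ 2 → met
8. elopement drill 34 days ago vs limit 30 → not met
9. state survey 46 days ago vs limit 60 → met
10. dietary services review 136 days ago vs limit 270 → met
Not met: 1 of 10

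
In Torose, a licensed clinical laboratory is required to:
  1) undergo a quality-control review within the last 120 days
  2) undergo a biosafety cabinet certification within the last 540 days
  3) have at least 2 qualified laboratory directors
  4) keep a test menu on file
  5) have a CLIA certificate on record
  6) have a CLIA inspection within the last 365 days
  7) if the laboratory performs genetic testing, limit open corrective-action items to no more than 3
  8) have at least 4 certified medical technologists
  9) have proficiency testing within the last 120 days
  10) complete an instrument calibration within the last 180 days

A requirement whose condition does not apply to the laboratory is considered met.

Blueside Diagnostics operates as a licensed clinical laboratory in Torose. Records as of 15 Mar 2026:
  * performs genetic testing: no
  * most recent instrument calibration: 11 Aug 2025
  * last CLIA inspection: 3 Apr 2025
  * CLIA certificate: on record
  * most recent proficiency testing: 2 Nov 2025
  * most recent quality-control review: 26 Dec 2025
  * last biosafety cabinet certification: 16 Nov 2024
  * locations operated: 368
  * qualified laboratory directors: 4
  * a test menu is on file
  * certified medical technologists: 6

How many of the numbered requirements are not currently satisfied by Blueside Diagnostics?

2

1. quality-control review 79 days ago vs limit 120 → met
2. biosafety cabinet certification 484 days ago vs limit 540 → met
3. qualified laboratory directors 4 ≥ 2 → met
4. test menu present → met
5. CLIA certificate present → met
6. CLIA inspection 346 days ago vs limit 365 → met
7. condition 'performs genetic testing' does not hold → requirement n/a → met
8. certified medical technologists 6 ≥ 4 → met
9. proficiency testing 133 days ago vs limit 120 → not met
10. instrument calibration 216 days ago vs limit 180 → not met
Not met: 2 of 10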